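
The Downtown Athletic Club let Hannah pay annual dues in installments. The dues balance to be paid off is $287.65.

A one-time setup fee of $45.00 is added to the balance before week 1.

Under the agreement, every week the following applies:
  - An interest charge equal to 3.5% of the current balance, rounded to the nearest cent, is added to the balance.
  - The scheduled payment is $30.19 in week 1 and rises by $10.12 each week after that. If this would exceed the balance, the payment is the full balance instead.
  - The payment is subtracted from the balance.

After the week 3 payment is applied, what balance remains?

$244.32

Week 1: opening $332.65; interest $11.64 → $344.29; payment $30.19; balance $314.10
Week 2: opening $314.10; interest $10.99 → $325.09; payment $40.31; balance $284.78
Week 3: opening $284.78; interest $9.97 → $294.75; payment $50.43; balance $244.32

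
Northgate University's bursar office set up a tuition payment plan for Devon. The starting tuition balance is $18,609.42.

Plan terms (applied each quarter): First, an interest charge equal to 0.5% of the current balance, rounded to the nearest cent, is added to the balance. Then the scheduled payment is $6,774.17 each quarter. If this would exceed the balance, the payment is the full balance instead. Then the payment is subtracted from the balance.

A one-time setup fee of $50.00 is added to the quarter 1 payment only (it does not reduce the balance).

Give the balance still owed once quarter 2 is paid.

$5,213.77

Quarter 1: opening $18,609.42; interest $93.05 → $18,702.47; payment $6,774.17 (+ $50.00 fee); balance $11,928.30
Quarter 2: opening $11,928.30; interest $59.64 → $11,987.94; payment $6,774.17; balance $5,213.77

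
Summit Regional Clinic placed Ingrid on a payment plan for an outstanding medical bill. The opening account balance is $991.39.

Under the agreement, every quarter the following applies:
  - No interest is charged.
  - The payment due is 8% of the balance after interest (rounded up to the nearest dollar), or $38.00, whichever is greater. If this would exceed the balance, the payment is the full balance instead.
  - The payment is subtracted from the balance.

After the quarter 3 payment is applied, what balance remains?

$770.39

# | Opening | Payment | End bal
1 | $991.39 | $80.00 | $911.39
2 | $911.39 | $73.00 | $838.39
3 | $838.39 | $68.00 | $770.39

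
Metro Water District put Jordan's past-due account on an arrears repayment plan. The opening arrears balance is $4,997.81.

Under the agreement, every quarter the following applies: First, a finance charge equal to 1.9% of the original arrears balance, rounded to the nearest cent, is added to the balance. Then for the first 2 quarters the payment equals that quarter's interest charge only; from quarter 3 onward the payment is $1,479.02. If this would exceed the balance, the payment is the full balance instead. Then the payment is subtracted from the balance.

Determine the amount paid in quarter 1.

$94.96

Quarter 1: $4,997.81 +$94.96 interest = $5,092.77; pay $94.96 → $4,997.81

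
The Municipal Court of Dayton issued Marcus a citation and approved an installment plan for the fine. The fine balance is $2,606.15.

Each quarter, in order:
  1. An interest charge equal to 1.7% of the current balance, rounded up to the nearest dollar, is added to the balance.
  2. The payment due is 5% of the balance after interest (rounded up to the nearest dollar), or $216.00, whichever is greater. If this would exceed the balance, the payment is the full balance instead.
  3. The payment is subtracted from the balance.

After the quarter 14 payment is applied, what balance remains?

Quarter 1: $2,606.15 +$45.00 interest = $2,651.15; pay $216.00 → $2,435.15
Quarter 2: $2,435.15 +$42.00 interest = $2,477.15; pay $216.00 → $2,261.15
Quarter 3: $2,261.15 +$39.00 interest = $2,300.15; pay $216.00 → $2,084.15
Quarter 4: $2,084.15 +$36.00 interest = $2,120.15; pay $216.00 → $1,904.15
Quarter 5: $1,904.15 +$33.00 interest = $1,937.15; pay $216.00 → $1,721.15
Quarter 6: $1,721.15 +$30.00 interest = $1,751.15; pay $216.00 → $1,535.15
Quarter 7: $1,535.15 +$27.00 interest = $1,562.15; pay $216.00 → $1,346.15
Quarter 8: $1,346.15 +$23.00 interest = $1,369.15; pay $216.00 → $1,153.15
Quarter 9: $1,153.15 +$20.00 interest = $1,173.15; pay $216.00 → $957.15
Quarter 10: $957.15 +$17.00 interest = $974.15; pay $216.00 → $758.15
Quarter 11: $758.15 +$13.00 interest = $771.15; pay $216.00 → $555.15
Quarter 12: $555.15 +$10.00 interest = $565.15; pay $216.00 → $349.15
Quarter 13: $349.15 +$6.00 interest = $355.15; pay $216.00 → $139.15
Quarter 14: $139.15 +$3.00 interest = $142.15; pay $142.15 → $0.00

$0.00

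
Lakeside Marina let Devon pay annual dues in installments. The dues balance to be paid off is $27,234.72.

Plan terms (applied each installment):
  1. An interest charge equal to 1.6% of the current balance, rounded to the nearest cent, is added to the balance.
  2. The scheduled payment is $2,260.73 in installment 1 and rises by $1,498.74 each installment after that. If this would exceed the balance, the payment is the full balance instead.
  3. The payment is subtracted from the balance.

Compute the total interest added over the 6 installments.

$1,681.69

# | Opening | Interest | Payment | End bal
1 | $27,234.72 | $435.76 | $2,260.73 | $25,409.75
2 | $25,409.75 | $406.56 | $3,759.47 | $22,056.84
3 | $22,056.84 | $352.91 | $5,258.21 | $17,151.54
4 | $17,151.54 | $274.42 | $6,756.95 | $10,669.01
5 | $10,669.01 | $170.70 | $8,255.69 | $2,584.02
6 | $2,584.02 | $41.34 | $2,625.36 | $0.00
Total interest: $435.76 + $406.56 + $352.91 + $274.42 + $170.70 + $41.34 = $1,681.69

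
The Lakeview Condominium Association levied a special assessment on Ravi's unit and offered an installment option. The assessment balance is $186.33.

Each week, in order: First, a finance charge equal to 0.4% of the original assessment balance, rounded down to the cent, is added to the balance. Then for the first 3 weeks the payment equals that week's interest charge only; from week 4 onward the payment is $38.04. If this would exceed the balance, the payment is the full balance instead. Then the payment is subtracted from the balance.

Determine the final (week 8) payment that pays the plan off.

$37.87

Week 1: opening $186.33; interest $0.74 → $187.07; payment $0.74; balance $186.33
Week 2: opening $186.33; interest $0.74 → $187.07; payment $0.74; balance $186.33
Week 3: opening $186.33; interest $0.74 → $187.07; payment $0.74; balance $186.33
Week 4: opening $186.33; interest $0.74 → $187.07; payment $38.04; balance $149.03
Week 5: opening $149.03; interest $0.74 → $149.77; payment $38.04; balance $111.73
Week 6: opening $111.73; interest $0.74 → $112.47; payment $38.04; balance $74.43
Week 7: opening $74.43; interest $0.74 → $75.17; payment $38.04; balance $37.13
Week 8: opening $37.13; interest $0.74 → $37.87; payment $37.87; balance $0.00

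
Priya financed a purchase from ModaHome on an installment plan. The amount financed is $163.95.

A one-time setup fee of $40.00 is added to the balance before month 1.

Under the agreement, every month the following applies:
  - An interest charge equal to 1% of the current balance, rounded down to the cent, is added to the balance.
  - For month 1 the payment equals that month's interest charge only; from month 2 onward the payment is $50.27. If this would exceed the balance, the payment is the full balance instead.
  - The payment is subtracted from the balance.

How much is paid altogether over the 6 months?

$211.27

# | Opening | Interest | Payment | End bal
1 | $203.95 | $2.03 | $2.03 | $203.95
2 | $203.95 | $2.03 | $50.27 | $155.71
3 | $155.71 | $1.55 | $50.27 | $106.99
4 | $106.99 | $1.06 | $50.27 | $57.78
5 | $57.78 | $0.57 | $50.27 | $8.08
6 | $8.08 | $0.08 | $8.16 | $0.00
Total paid: $211.27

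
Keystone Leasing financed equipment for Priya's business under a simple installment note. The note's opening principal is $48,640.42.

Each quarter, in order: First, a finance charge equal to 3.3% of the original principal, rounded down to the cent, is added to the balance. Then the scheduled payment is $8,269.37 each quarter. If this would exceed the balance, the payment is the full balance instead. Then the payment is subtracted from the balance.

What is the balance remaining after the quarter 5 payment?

$15,319.22

Quarter 1: $48,640.42 +$1,605.13 interest = $50,245.55; pay $8,269.37 → $41,976.18
Quarter 2: $41,976.18 +$1,605.13 interest = $43,581.31; pay $8,269.37 → $35,311.94
Quarter 3: $35,311.94 +$1,605.13 interest = $36,917.07; pay $8,269.37 → $28,647.70
Quarter 4: $28,647.70 +$1,605.13 interest = $30,252.83; pay $8,269.37 → $21,983.46
Quarter 5: $21,983.46 +$1,605.13 interest = $23,588.59; pay $8,269.37 → $15,319.22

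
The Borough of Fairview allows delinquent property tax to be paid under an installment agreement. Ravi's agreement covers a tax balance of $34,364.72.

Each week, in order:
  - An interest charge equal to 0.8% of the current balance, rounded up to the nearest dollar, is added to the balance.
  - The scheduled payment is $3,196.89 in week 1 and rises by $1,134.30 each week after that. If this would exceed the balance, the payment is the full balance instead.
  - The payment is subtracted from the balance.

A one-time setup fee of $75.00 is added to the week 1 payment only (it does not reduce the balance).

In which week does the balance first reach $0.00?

6

Week 1: $34,364.72 +$275.00 interest = $34,639.72; pay $3,196.89 (+ $75.00 fee) → $31,442.83
Week 2: $31,442.83 +$252.00 interest = $31,694.83; pay $4,331.19 → $27,363.64
Week 3: $27,363.64 +$219.00 interest = $27,582.64; pay $5,465.49 → $22,117.15
Week 4: $22,117.15 +$177.00 interest = $22,294.15; pay $6,599.79 → $15,694.36
Week 5: $15,694.36 +$126.00 interest = $15,820.36; pay $7,734.09 → $8,086.27
Week 6: $8,086.27 +$65.00 interest = $8,151.27; pay $8,151.27 → $0.00
Balance reaches $0.00 in week 6.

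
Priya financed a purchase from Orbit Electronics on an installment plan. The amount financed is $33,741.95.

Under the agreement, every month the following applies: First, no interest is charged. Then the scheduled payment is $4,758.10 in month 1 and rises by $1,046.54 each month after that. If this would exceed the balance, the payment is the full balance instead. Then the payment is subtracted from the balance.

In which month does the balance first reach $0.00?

5

Month 1: $33,741.95 − $4,758.10 → $28,983.85
Month 2: $28,983.85 − $5,804.64 → $23,179.21
Month 3: $23,179.21 − $6,851.18 → $16,328.03
Month 4: $16,328.03 − $7,897.72 → $8,430.31
Month 5: $8,430.31 − $8,430.31 → $0.00
Balance reaches $0.00 in month 5.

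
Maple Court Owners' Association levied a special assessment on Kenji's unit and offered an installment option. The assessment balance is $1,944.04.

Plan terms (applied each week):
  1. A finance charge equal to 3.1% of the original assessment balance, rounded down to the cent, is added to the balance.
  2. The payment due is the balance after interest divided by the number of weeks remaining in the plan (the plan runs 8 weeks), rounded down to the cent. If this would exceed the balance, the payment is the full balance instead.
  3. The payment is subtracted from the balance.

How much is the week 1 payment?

$250.53

Week 1: opening $1,944.04; interest $60.26 → $2,004.30; payment $250.53; balance $1,753.77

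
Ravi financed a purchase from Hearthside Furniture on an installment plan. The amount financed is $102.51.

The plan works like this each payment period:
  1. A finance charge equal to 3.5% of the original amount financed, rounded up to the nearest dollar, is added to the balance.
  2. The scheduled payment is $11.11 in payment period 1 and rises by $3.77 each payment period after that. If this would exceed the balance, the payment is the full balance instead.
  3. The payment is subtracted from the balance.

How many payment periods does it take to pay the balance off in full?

7

Payment period 1: opening $102.51; interest $4.00 → $106.51; payment $11.11; balance $95.40
Payment period 2: opening $95.40; interest $4.00 → $99.40; payment $14.88; balance $84.52
Payment period 3: opening $84.52; interest $4.00 → $88.52; payment $18.65; balance $69.87
Payment period 4: opening $69.87; interest $4.00 → $73.87; payment $22.42; balance $51.45
Payment period 5: opening $51.45; interest $4.00 → $55.45; payment $26.19; balance $29.26
Payment period 6: opening $29.26; interest $4.00 → $33.26; payment $29.96; balance $3.30
Payment period 7: opening $3.30; interest $4.00 → $7.30; payment $7.30; balance $0.00
Balance reaches $0.00 in payment period 7.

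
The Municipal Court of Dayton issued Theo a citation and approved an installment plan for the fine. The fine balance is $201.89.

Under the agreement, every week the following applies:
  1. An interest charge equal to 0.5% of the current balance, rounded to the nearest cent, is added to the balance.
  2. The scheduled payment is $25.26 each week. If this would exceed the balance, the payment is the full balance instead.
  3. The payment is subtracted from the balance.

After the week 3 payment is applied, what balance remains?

Week 1: opening $201.89; interest $1.01 → $202.90; payment $25.26; balance $177.64
Week 2: opening $177.64; interest $0.89 → $178.53; payment $25.26; balance $153.27
Week 3: opening $153.27; interest $0.77 → $154.04; payment $25.26; balance $128.78

$128.78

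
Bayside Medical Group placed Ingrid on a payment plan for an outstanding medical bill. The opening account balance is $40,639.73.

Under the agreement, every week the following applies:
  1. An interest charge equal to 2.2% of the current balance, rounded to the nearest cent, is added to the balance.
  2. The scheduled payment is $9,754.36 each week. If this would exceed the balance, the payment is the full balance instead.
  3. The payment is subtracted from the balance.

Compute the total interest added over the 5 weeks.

$2,477.75

Week 1: $40,639.73 +$894.07 interest = $41,533.80; pay $9,754.36 → $31,779.44
Week 2: $31,779.44 +$699.15 interest = $32,478.59; pay $9,754.36 → $22,724.23
Week 3: $22,724.23 +$499.93 interest = $23,224.16; pay $9,754.36 → $13,469.80
Week 4: $13,469.80 +$296.34 interest = $13,766.14; pay $9,754.36 → $4,011.78
Week 5: $4,011.78 +$88.26 interest = $4,100.04; pay $4,100.04 → $0.00
Total interest: $894.07 + $699.15 + $499.93 + $296.34 + $88.26 = $2,477.75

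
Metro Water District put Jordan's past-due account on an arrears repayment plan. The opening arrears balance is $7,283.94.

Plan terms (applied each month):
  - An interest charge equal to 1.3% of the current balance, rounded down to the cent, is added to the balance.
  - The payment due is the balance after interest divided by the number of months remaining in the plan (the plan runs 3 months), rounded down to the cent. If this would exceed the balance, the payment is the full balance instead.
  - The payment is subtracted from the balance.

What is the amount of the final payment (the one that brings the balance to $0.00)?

Month 1: opening $7,283.94; interest $94.69 → $7,378.63; payment $2,459.54; balance $4,919.09
Month 2: opening $4,919.09; interest $63.94 → $4,983.03; payment $2,491.51; balance $2,491.52
Month 3: opening $2,491.52; interest $32.38 → $2,523.90; payment $2,523.90; balance $0.00

$2,523.90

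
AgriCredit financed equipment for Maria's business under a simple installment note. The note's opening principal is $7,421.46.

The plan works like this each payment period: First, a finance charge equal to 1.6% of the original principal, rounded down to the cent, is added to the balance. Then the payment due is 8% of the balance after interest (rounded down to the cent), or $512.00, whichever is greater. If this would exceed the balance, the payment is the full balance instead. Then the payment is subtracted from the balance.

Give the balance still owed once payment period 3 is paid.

# | Opening | Interest | Payment | End bal
1 | $7,421.46 | $118.74 | $603.21 | $6,936.99
2 | $6,936.99 | $118.74 | $564.45 | $6,491.28
3 | $6,491.28 | $118.74 | $528.80 | $6,081.22

$6,081.22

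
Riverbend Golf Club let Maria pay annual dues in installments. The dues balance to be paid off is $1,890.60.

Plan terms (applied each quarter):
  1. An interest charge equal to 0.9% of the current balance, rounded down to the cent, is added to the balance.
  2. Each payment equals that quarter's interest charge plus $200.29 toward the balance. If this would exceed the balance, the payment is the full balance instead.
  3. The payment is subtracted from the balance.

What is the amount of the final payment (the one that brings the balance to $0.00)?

# | Opening | Interest | Payment | End bal
1 | $1,890.60 | $17.01 | $217.30 | $1,690.31
2 | $1,690.31 | $15.21 | $215.50 | $1,490.02
3 | $1,490.02 | $13.41 | $213.70 | $1,289.73
4 | $1,289.73 | $11.60 | $211.89 | $1,089.44
5 | $1,089.44 | $9.80 | $210.09 | $889.15
6 | $889.15 | $8.00 | $208.29 | $688.86
7 | $688.86 | $6.19 | $206.48 | $488.57
8 | $488.57 | $4.39 | $204.68 | $288.28
9 | $288.28 | $2.59 | $202.88 | $87.99
10 | $87.99 | $0.79 | $88.78 | $0.00

$88.78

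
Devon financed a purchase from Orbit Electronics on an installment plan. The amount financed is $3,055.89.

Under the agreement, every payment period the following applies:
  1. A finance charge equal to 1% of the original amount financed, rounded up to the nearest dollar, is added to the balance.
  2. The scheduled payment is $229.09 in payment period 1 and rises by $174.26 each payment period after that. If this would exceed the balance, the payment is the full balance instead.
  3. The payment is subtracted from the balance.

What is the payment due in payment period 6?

$353.84

Payment period 1: $3,055.89 +$31.00 interest = $3,086.89; pay $229.09 → $2,857.80
Payment period 2: $2,857.80 +$31.00 interest = $2,888.80; pay $403.35 → $2,485.45
Payment period 3: $2,485.45 +$31.00 interest = $2,516.45; pay $577.61 → $1,938.84
Payment period 4: $1,938.84 +$31.00 interest = $1,969.84; pay $751.87 → $1,217.97
Payment period 5: $1,217.97 +$31.00 interest = $1,248.97; pay $926.13 → $322.84
Payment period 6: $322.84 +$31.00 interest = $353.84; pay $353.84 → $0.00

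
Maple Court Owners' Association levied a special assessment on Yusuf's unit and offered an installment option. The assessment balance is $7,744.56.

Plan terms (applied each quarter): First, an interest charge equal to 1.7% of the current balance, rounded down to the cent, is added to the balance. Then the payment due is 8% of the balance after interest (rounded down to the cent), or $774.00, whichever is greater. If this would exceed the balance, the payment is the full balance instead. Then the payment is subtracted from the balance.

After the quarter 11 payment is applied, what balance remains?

$46.43

Quarter 1: opening $7,744.56; interest $131.65 → $7,876.21; payment $774.00; balance $7,102.21
Quarter 2: opening $7,102.21; interest $120.73 → $7,222.94; payment $774.00; balance $6,448.94
Quarter 3: opening $6,448.94; interest $109.63 → $6,558.57; payment $774.00; balance $5,784.57
Quarter 4: opening $5,784.57; interest $98.33 → $5,882.90; payment $774.00; balance $5,108.90
Quarter 5: opening $5,108.90; interest $86.85 → $5,195.75; payment $774.00; balance $4,421.75
Quarter 6: opening $4,421.75; interest $75.16 → $4,496.91; payment $774.00; balance $3,722.91
Quarter 7: opening $3,722.91; interest $63.28 → $3,786.19; payment $774.00; balance $3,012.19
Quarter 8: opening $3,012.19; interest $51.20 → $3,063.39; payment $774.00; balance $2,289.39
Quarter 9: opening $2,289.39; interest $38.91 → $2,328.30; payment $774.00; balance $1,554.30
Quarter 10: opening $1,554.30; interest $26.42 → $1,580.72; payment $774.00; balance $806.72
Quarter 11: opening $806.72; interest $13.71 → $820.43; payment $774.00; balance $46.43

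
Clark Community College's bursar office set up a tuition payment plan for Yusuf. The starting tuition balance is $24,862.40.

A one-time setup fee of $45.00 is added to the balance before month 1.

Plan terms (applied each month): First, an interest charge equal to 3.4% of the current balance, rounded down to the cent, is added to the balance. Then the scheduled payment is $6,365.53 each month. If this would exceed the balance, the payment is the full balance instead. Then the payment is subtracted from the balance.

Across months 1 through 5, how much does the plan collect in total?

Month 1: $24,907.40 +$846.85 interest = $25,754.25; pay $6,365.53 → $19,388.72
Month 2: $19,388.72 +$659.21 interest = $20,047.93; pay $6,365.53 → $13,682.40
Month 3: $13,682.40 +$465.20 interest = $14,147.60; pay $6,365.53 → $7,782.07
Month 4: $7,782.07 +$264.59 interest = $8,046.66; pay $6,365.53 → $1,681.13
Month 5: $1,681.13 +$57.15 interest = $1,738.28; pay $1,738.28 → $0.00
Total paid: $27,200.40

$27,200.40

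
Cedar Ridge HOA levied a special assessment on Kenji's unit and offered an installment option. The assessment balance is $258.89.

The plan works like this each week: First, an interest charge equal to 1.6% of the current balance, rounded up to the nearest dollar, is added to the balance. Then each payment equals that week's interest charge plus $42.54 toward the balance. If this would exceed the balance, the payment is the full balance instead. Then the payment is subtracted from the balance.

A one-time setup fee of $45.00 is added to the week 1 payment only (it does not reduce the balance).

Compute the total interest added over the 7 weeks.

# | Opening | Interest | Payment | Fee | End bal
1 | $258.89 | $5.00 | $47.54 | $45.00 | $216.35
2 | $216.35 | $4.00 | $46.54 | — | $173.81
3 | $173.81 | $3.00 | $45.54 | — | $131.27
4 | $131.27 | $3.00 | $45.54 | — | $88.73
5 | $88.73 | $2.00 | $44.54 | — | $46.19
6 | $46.19 | $1.00 | $43.54 | — | $3.65
7 | $3.65 | $1.00 | $4.65 | — | $0.00
Total interest: $5.00 + $4.00 + $3.00 + $3.00 + $2.00 + $1.00 + $1.00 = $19.00

$19.00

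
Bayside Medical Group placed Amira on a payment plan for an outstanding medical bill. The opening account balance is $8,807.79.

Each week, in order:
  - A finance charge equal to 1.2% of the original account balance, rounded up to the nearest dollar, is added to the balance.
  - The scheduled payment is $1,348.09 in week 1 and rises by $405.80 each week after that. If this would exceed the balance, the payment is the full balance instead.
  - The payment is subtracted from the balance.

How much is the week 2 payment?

$1,753.89

# | Opening | Interest | Payment | End bal
1 | $8,807.79 | $106.00 | $1,348.09 | $7,565.70
2 | $7,565.70 | $106.00 | $1,753.89 | $5,917.81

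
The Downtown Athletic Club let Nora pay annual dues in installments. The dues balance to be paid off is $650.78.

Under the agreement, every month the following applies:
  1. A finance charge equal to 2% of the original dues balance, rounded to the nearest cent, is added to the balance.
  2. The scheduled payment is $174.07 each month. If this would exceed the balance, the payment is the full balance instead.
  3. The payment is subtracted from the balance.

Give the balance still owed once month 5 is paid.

$0.00

Month 1: opening $650.78; interest $13.02 → $663.80; payment $174.07; balance $489.73
Month 2: opening $489.73; interest $13.02 → $502.75; payment $174.07; balance $328.68
Month 3: opening $328.68; interest $13.02 → $341.70; payment $174.07; balance $167.63
Month 4: opening $167.63; interest $13.02 → $180.65; payment $174.07; balance $6.58
Month 5: opening $6.58; interest $13.02 → $19.60; payment $19.60; balance $0.00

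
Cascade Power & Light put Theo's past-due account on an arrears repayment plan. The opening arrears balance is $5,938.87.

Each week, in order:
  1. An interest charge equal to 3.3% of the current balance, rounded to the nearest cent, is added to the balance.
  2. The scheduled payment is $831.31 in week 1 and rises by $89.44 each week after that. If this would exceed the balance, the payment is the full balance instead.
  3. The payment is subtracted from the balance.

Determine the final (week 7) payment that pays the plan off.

Week 1: $5,938.87 +$195.98 interest = $6,134.85; pay $831.31 → $5,303.54
Week 2: $5,303.54 +$175.02 interest = $5,478.56; pay $920.75 → $4,557.81
Week 3: $4,557.81 +$150.41 interest = $4,708.22; pay $1,010.19 → $3,698.03
Week 4: $3,698.03 +$122.03 interest = $3,820.06; pay $1,099.63 → $2,720.43
Week 5: $2,720.43 +$89.77 interest = $2,810.20; pay $1,189.07 → $1,621.13
Week 6: $1,621.13 +$53.50 interest = $1,674.63; pay $1,278.51 → $396.12
Week 7: $396.12 +$13.07 interest = $409.19; pay $409.19 → $0.00

$409.19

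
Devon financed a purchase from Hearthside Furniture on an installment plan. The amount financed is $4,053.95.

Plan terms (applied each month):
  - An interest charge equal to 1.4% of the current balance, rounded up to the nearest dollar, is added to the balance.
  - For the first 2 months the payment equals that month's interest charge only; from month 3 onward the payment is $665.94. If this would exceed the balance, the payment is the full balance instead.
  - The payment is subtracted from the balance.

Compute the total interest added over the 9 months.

Month 1: opening $4,053.95; interest $57.00 → $4,110.95; payment $57.00; balance $4,053.95
Month 2: opening $4,053.95; interest $57.00 → $4,110.95; payment $57.00; balance $4,053.95
Month 3: opening $4,053.95; interest $57.00 → $4,110.95; payment $665.94; balance $3,445.01
Month 4: opening $3,445.01; interest $49.00 → $3,494.01; payment $665.94; balance $2,828.07
Month 5: opening $2,828.07; interest $40.00 → $2,868.07; payment $665.94; balance $2,202.13
Month 6: opening $2,202.13; interest $31.00 → $2,233.13; payment $665.94; balance $1,567.19
Month 7: opening $1,567.19; interest $22.00 → $1,589.19; payment $665.94; balance $923.25
Month 8: opening $923.25; interest $13.00 → $936.25; payment $665.94; balance $270.31
Month 9: opening $270.31; interest $4.00 → $274.31; payment $274.31; balance $0.00
Total interest: $57.00 + $57.00 + $57.00 + $49.00 + $40.00 + $31.00 + $22.00 + $13.00 + $4.00 = $330.00

$330.00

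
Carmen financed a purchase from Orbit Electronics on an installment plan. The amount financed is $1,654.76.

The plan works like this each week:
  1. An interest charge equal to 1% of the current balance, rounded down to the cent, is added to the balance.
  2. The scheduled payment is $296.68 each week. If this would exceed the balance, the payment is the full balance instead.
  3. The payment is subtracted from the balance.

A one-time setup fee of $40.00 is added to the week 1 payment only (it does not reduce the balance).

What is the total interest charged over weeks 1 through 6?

$56.66

Week 1: opening $1,654.76; interest $16.54 → $1,671.30; payment $296.68 (+ $40.00 fee); balance $1,374.62
Week 2: opening $1,374.62; interest $13.74 → $1,388.36; payment $296.68; balance $1,091.68
Week 3: opening $1,091.68; interest $10.91 → $1,102.59; payment $296.68; balance $805.91
Week 4: opening $805.91; interest $8.05 → $813.96; payment $296.68; balance $517.28
Week 5: opening $517.28; interest $5.17 → $522.45; payment $296.68; balance $225.77
Week 6: opening $225.77; interest $2.25 → $228.02; payment $228.02; balance $0.00
Total interest: $16.54 + $13.74 + $10.91 + $8.05 + $5.17 + $2.25 = $56.66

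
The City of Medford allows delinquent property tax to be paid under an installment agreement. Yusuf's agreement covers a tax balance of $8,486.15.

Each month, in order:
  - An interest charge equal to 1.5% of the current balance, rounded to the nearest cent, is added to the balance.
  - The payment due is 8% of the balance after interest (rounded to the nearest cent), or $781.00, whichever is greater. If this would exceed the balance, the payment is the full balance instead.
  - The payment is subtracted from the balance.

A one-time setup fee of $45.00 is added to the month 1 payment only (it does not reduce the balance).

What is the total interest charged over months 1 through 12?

Month 1: $8,486.15 +$127.29 interest = $8,613.44; pay $781.00 (+ $45.00 fee) → $7,832.44
Month 2: $7,832.44 +$117.49 interest = $7,949.93; pay $781.00 → $7,168.93
Month 3: $7,168.93 +$107.53 interest = $7,276.46; pay $781.00 → $6,495.46
Month 4: $6,495.46 +$97.43 interest = $6,592.89; pay $781.00 → $5,811.89
Month 5: $5,811.89 +$87.18 interest = $5,899.07; pay $781.00 → $5,118.07
Month 6: $5,118.07 +$76.77 interest = $5,194.84; pay $781.00 → $4,413.84
Month 7: $4,413.84 +$66.21 interest = $4,480.05; pay $781.00 → $3,699.05
Month 8: $3,699.05 +$55.49 interest = $3,754.54; pay $781.00 → $2,973.54
Month 9: $2,973.54 +$44.60 interest = $3,018.14; pay $781.00 → $2,237.14
Month 10: $2,237.14 +$33.56 interest = $2,270.70; pay $781.00 → $1,489.70
Month 11: $1,489.70 +$22.35 interest = $1,512.05; pay $781.00 → $731.05
Month 12: $731.05 +$10.97 interest = $742.02; pay $742.02 → $0.00
Total interest: $127.29 + $117.49 + $107.53 + $97.43 + $87.18 + $76.77 + $66.21 + $55.49 + $44.60 + $33.56 + $22.35 + $10.97 = $846.87

$846.87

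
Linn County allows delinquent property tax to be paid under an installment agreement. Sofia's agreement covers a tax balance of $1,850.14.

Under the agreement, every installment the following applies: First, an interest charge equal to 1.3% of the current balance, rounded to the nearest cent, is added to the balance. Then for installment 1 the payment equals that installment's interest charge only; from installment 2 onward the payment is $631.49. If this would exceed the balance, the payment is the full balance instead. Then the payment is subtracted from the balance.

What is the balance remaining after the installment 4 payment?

# | Opening | Interest | Payment | End bal
1 | $1,850.14 | $24.05 | $24.05 | $1,850.14
2 | $1,850.14 | $24.05 | $631.49 | $1,242.70
3 | $1,242.70 | $16.16 | $631.49 | $627.37
4 | $627.37 | $8.16 | $631.49 | $4.04

$4.04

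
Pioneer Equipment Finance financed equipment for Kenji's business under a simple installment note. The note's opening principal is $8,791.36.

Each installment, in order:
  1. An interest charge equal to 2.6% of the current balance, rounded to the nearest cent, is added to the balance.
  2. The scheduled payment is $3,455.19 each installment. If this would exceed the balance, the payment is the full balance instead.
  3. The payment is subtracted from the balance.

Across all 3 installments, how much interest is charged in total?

Installment 1: opening $8,791.36; interest $228.58 → $9,019.94; payment $3,455.19; balance $5,564.75
Installment 2: opening $5,564.75; interest $144.68 → $5,709.43; payment $3,455.19; balance $2,254.24
Installment 3: opening $2,254.24; interest $58.61 → $2,312.85; payment $2,312.85; balance $0.00
Total interest: $228.58 + $144.68 + $58.61 = $431.87

$431.87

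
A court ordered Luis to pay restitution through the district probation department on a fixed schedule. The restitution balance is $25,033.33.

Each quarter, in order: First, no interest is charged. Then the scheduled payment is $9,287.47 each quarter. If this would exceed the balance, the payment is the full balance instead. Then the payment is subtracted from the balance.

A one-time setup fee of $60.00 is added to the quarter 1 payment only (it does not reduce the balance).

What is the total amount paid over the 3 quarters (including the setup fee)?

Quarter 1: opening $25,033.33; payment $9,287.47 (+ $60.00 fee); balance $15,745.86
Quarter 2: opening $15,745.86; payment $9,287.47; balance $6,458.39
Quarter 3: opening $6,458.39; payment $6,458.39; balance $0.00
Total paid: $25,093.33

$25,093.33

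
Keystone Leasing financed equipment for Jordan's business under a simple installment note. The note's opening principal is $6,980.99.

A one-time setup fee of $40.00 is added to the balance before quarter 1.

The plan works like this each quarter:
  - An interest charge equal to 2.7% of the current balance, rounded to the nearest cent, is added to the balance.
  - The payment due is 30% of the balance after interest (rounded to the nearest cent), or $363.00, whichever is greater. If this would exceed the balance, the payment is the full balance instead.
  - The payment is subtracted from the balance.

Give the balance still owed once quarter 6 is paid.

$969.19

Quarter 1: opening $7,020.99; interest $189.57 → $7,210.56; payment $2,163.17; balance $5,047.39
Quarter 2: opening $5,047.39; interest $136.28 → $5,183.67; payment $1,555.10; balance $3,628.57
Quarter 3: opening $3,628.57; interest $97.97 → $3,726.54; payment $1,117.96; balance $2,608.58
Quarter 4: opening $2,608.58; interest $70.43 → $2,679.01; payment $803.70; balance $1,875.31
Quarter 5: opening $1,875.31; interest $50.63 → $1,925.94; payment $577.78; balance $1,348.16
Quarter 6: opening $1,348.16; interest $36.40 → $1,384.56; payment $415.37; balance $969.19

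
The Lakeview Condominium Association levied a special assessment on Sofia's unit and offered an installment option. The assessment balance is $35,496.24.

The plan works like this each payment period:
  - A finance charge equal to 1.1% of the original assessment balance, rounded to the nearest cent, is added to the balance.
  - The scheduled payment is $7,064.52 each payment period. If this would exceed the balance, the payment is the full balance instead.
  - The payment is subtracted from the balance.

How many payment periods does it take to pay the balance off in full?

# | Opening | Interest | Payment | End bal
1 | $35,496.24 | $390.46 | $7,064.52 | $28,822.18
2 | $28,822.18 | $390.46 | $7,064.52 | $22,148.12
3 | $22,148.12 | $390.46 | $7,064.52 | $15,474.06
4 | $15,474.06 | $390.46 | $7,064.52 | $8,800.00
5 | $8,800.00 | $390.46 | $7,064.52 | $2,125.94
6 | $2,125.94 | $390.46 | $2,516.40 | $0.00
Balance reaches $0.00 in payment period 6.

6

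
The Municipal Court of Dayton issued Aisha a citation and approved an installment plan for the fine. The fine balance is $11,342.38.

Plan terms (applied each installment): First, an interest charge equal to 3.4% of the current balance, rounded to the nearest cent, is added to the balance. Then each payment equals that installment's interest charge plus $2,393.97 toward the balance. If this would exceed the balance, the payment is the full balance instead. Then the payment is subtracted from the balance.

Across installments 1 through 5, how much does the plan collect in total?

Installment 1: $11,342.38 +$385.64 interest = $11,728.02; pay $2,779.61 → $8,948.41
Installment 2: $8,948.41 +$304.25 interest = $9,252.66; pay $2,698.22 → $6,554.44
Installment 3: $6,554.44 +$222.85 interest = $6,777.29; pay $2,616.82 → $4,160.47
Installment 4: $4,160.47 +$141.46 interest = $4,301.93; pay $2,535.43 → $1,766.50
Installment 5: $1,766.50 +$60.06 interest = $1,826.56; pay $1,826.56 → $0.00
Total paid: $12,456.64

$12,456.64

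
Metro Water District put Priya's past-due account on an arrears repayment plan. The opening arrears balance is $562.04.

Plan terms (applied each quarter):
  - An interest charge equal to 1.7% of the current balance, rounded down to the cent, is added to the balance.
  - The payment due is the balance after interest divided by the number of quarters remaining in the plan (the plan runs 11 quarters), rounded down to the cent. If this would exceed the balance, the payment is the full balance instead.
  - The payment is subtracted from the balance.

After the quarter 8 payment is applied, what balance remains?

Quarter 1: opening $562.04; interest $9.55 → $571.59; payment $51.96; balance $519.63
Quarter 2: opening $519.63; interest $8.83 → $528.46; payment $52.84; balance $475.62
Quarter 3: opening $475.62; interest $8.08 → $483.70; payment $53.74; balance $429.96
Quarter 4: opening $429.96; interest $7.30 → $437.26; payment $54.65; balance $382.61
Quarter 5: opening $382.61; interest $6.50 → $389.11; payment $55.58; balance $333.53
Quarter 6: opening $333.53; interest $5.67 → $339.20; payment $56.53; balance $282.67
Quarter 7: opening $282.67; interest $4.80 → $287.47; payment $57.49; balance $229.98
Quarter 8: opening $229.98; interest $3.90 → $233.88; payment $58.47; balance $175.41

$175.41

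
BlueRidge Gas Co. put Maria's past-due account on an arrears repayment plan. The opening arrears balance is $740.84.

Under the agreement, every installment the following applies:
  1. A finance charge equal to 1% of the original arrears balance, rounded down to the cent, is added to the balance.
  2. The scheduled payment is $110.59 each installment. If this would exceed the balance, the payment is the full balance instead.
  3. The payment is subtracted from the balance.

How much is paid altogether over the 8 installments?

$800.04

Installment 1: opening $740.84; interest $7.40 → $748.24; payment $110.59; balance $637.65
Installment 2: opening $637.65; interest $7.40 → $645.05; payment $110.59; balance $534.46
Installment 3: opening $534.46; interest $7.40 → $541.86; payment $110.59; balance $431.27
Installment 4: opening $431.27; interest $7.40 → $438.67; payment $110.59; balance $328.08
Installment 5: opening $328.08; interest $7.40 → $335.48; payment $110.59; balance $224.89
Installment 6: opening $224.89; interest $7.40 → $232.29; payment $110.59; balance $121.70
Installment 7: opening $121.70; interest $7.40 → $129.10; payment $110.59; balance $18.51
Installment 8: opening $18.51; interest $7.40 → $25.91; payment $25.91; balance $0.00
Total paid: $800.04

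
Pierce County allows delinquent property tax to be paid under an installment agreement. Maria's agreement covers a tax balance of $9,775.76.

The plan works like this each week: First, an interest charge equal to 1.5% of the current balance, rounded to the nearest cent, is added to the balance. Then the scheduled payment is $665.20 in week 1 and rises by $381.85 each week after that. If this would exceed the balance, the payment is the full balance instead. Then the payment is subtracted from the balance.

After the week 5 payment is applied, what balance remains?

$3,227.78

Week 1: $9,775.76 +$146.64 interest = $9,922.40; pay $665.20 → $9,257.20
Week 2: $9,257.20 +$138.86 interest = $9,396.06; pay $1,047.05 → $8,349.01
Week 3: $8,349.01 +$125.24 interest = $8,474.25; pay $1,428.90 → $7,045.35
Week 4: $7,045.35 +$105.68 interest = $7,151.03; pay $1,810.75 → $5,340.28
Week 5: $5,340.28 +$80.10 interest = $5,420.38; pay $2,192.60 → $3,227.78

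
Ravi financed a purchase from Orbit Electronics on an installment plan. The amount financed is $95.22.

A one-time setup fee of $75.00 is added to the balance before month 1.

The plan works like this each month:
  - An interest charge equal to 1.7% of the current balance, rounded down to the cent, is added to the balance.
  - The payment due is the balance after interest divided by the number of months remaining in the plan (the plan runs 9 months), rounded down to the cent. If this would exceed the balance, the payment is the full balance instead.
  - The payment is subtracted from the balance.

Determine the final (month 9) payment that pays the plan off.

$22.00

Month 1: $170.22 +$2.89 interest = $173.11; pay $19.23 → $153.88
Month 2: $153.88 +$2.61 interest = $156.49; pay $19.56 → $136.93
Month 3: $136.93 +$2.32 interest = $139.25; pay $19.89 → $119.36
Month 4: $119.36 +$2.02 interest = $121.38; pay $20.23 → $101.15
Month 5: $101.15 +$1.71 interest = $102.86; pay $20.57 → $82.29
Month 6: $82.29 +$1.39 interest = $83.68; pay $20.92 → $62.76
Month 7: $62.76 +$1.06 interest = $63.82; pay $21.27 → $42.55
Month 8: $42.55 +$0.72 interest = $43.27; pay $21.63 → $21.64
Month 9: $21.64 +$0.36 interest = $22.00; pay $22.00 → $0.00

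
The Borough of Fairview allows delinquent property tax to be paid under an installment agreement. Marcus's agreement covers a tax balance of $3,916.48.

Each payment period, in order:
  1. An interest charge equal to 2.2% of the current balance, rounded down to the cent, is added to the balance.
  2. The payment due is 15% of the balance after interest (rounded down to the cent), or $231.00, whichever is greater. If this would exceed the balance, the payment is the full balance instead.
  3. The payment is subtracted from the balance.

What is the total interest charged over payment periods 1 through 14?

Payment period 1: $3,916.48 +$86.16 interest = $4,002.64; pay $600.39 → $3,402.25
Payment period 2: $3,402.25 +$74.84 interest = $3,477.09; pay $521.56 → $2,955.53
Payment period 3: $2,955.53 +$65.02 interest = $3,020.55; pay $453.08 → $2,567.47
Payment period 4: $2,567.47 +$56.48 interest = $2,623.95; pay $393.59 → $2,230.36
Payment period 5: $2,230.36 +$49.06 interest = $2,279.42; pay $341.91 → $1,937.51
Payment period 6: $1,937.51 +$42.62 interest = $1,980.13; pay $297.01 → $1,683.12
Payment period 7: $1,683.12 +$37.02 interest = $1,720.14; pay $258.02 → $1,462.12
Payment period 8: $1,462.12 +$32.16 interest = $1,494.28; pay $231.00 → $1,263.28
Payment period 9: $1,263.28 +$27.79 interest = $1,291.07; pay $231.00 → $1,060.07
Payment period 10: $1,060.07 +$23.32 interest = $1,083.39; pay $231.00 → $852.39
Payment period 11: $852.39 +$18.75 interest = $871.14; pay $231.00 → $640.14
Payment period 12: $640.14 +$14.08 interest = $654.22; pay $231.00 → $423.22
Payment period 13: $423.22 +$9.31 interest = $432.53; pay $231.00 → $201.53
Payment period 14: $201.53 +$4.43 interest = $205.96; pay $205.96 → $0.00
Total interest: $86.16 + $74.84 + $65.02 + $56.48 + $49.06 + $42.62 + $37.02 + $32.16 + $27.79 + $23.32 + $18.75 + $14.08 + $9.31 + $4.43 = $541.04

$541.04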